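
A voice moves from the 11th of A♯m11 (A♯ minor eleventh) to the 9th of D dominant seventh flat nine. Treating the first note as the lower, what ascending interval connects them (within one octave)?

diminished second

The 11th of A♯m11 (A♯ minor eleventh) is D♯; the 9th of D dominant seventh flat nine is E♭.
D♯ up to E♭ is 0 semitones, a whole step narrower than a major second, so the interval is diminished.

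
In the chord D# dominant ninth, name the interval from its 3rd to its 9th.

D#9: D#–F##–A#–C#–E#.
So we need the interval from F## up to E#.
F## up to E# is 10 semitones, a half step narrower than a major seventh, so the interval is minor.

minor seventh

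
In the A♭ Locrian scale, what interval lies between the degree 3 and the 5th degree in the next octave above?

Spelling the A♭ Locrian scale: A♭ B𝄫 C♭ D♭ E𝄫 F♭ G♭.
So we need the interval from C♭ up to E𝄫.
10 letter names make it a tenth; at 15 semitones (a half step narrower than major) the quality is minor.

minor tenth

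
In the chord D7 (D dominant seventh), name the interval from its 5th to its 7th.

minor 3rd

D7 is spelled D F# A C.
The 5th is A and the 7th is C.
From A to C: 3 semitones over a third = minor.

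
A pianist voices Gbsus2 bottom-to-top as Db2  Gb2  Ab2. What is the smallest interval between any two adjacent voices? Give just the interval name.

major second

Adjacent intervals: Db2→Gb2 = perfect fourth; Gb2→Ab2 = major second.
The smallest is Gb2 to Ab2, a major second (2 semitones).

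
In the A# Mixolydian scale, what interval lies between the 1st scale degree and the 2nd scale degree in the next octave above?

M9

The scale runs A# B# C## D# E# F## G#.
So we need the interval from A# up to B#.
A# up to B# spans 9 letter names and 14 semitones — a major ninth.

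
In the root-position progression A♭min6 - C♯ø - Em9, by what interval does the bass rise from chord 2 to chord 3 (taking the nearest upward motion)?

minor third

The roots are C♯ and E.
From C♯ to E: 3 semitones over a third = minor.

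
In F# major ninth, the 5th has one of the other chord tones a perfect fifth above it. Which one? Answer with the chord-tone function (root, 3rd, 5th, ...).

Spelling the chord: F# A# C# E# G#.
The 5th is C#. A perfect fifth above C# is G#.
G# is the chord's 9th.

9th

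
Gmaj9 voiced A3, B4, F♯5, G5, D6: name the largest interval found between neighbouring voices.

Adjacent intervals: A3→B4 = major ninth; B4→F♯5 = perfect fifth; F♯5→G5 = minor second; G5→D6 = perfect fifth.
The largest is A3 to B4, a major ninth (14 semitones).

major ninth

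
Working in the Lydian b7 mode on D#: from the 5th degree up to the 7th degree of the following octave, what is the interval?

minor 10th

Spelling the Lydian b7 mode on D#: D# E# F## G## A# B# C#.
The 5th degree is A# and the scale degree 7 (up an octave) is C#.
From A# to C#: 15 semitones over a tenth = minor.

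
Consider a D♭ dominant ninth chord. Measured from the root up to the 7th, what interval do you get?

The chord tones of D♭ dominant ninth are D♭ F A♭ C♭ E♭.
Root = D♭; 7th = C♭.
From D♭ to C♭: 10 semitones over a seventh = minor.

minor seventh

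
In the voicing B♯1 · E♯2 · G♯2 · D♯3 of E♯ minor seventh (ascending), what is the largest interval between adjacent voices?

perfect fifth

Adjacent intervals: B♯1→E♯2 = perfect fourth; E♯2→G♯2 = minor third; G♯2→D♯3 = perfect fifth.
The largest is G♯2 to D♯3, a perfect fifth (7 semitones).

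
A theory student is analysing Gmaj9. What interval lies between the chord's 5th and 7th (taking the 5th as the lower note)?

Gmaj9 is spelled G, B, D, F#, A.
The 5th is D and the 7th is F#.
D up to F# spans 3 letter names and 4 semitones — a major third.

M3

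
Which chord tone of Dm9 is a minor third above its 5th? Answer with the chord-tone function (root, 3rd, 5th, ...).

7th

D minor ninth: D F A C E.
The 5th is A. A minor third above A is C.
C is the chord's 7th.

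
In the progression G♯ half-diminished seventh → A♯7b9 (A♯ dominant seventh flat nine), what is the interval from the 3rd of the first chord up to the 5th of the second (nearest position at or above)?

G♯ half-diminished seventh has B as its 3rd, and A♯7b9 (A♯ dominant seventh flat nine) has E♯ as its 5th.
From B to E♯: 6 semitones over a fourth = augmented.

augmented fourth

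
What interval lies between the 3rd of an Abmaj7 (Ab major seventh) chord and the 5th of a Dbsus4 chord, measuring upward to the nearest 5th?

minor sixth

The 3rd of Abmaj7 (Ab major seventh) is C; the 5th of Dbsus4 is Ab.
6 letter names make it a sixth; at 8 semitones (a half step narrower than major) the quality is minor.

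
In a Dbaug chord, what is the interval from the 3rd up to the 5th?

major third

The chord tones of Db+ are Db–F–A.
That puts F below A.
From F to A is 4 semitones, exactly the major third.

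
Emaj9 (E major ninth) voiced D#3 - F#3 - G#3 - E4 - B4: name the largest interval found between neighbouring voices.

minor 6th

Adjacent intervals: D#3→F#3 = minor third; F#3→G#3 = major second; G#3→E4 = minor sixth; E4→B4 = perfect fifth.
The largest is G#3 to E4, a minor sixth (8 semitones).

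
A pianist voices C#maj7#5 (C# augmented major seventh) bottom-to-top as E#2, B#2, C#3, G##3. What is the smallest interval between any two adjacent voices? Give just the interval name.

minor second

Adjacent intervals: E#2→B#2 = perfect fifth; B#2→C#3 = minor second; C#3→G##3 = augmented fifth.
The smallest is B#2 to C#3, a minor second (1 semitone).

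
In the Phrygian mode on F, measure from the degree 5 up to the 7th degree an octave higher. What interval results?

Spelling the Phrygian mode on F: F Gb Ab Bb C Db Eb.
So we need the interval from C up to Eb.
C up to Eb is 15 semitones, a half step narrower than a major tenth, so the interval is minor.

minor tenth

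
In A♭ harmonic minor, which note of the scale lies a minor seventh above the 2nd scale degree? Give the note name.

Ab

The scale is A♭ B♭ C♭ D♭ E♭ F♭ G.
The 2nd scale degree is B♭; a minor seventh above that is A♭ — scale degree 1.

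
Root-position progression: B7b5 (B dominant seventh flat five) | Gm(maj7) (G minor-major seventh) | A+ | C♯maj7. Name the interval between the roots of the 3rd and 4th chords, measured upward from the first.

The roots are A and C♯.
A up to C♯ spans 3 letter names and 4 semitones — a major third.

major 3rd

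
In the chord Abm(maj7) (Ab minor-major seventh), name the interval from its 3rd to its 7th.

Spelling the chord: Ab–Cb–Eb–G.
3rd = Cb; 7th = G.
5 letter names make it a fifth; at 8 semitones (a half step wider than perfect) the quality is augmented.

A5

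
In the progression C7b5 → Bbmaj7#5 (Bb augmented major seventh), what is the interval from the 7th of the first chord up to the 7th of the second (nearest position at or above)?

C7b5 has Bb as its 7th, and Bbmaj7#5 (Bb augmented major seventh) has A as its 7th.
Bb up to A spans 7 letter names and 11 semitones — a major seventh.

major seventh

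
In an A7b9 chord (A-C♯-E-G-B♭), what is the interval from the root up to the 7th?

minor seventh

That puts A below G.
From A to G: 10 semitones over a seventh = minor.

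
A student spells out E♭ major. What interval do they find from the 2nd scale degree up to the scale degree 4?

Spelling E♭ major: E♭ F G A♭ B♭ C D.
So we need the interval from F up to A♭.
F up to A♭ is 3 semitones, a half step narrower than a major third, so the interval is minor.

minor third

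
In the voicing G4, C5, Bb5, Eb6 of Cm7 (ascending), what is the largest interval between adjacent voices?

minor seventh

Adjacent intervals: G4→C5 = perfect fourth; C5→Bb5 = minor seventh; Bb5→Eb6 = perfect fourth.
The largest is C5 to Bb5, a minor seventh (10 semitones).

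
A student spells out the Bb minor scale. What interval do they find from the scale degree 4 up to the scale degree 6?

minor 3rd

Spelling the Bb minor scale: Bb C Db Eb F Gb Ab.
That puts Eb below Gb.
3 letter names make it a third; at 3 semitones (a half step narrower than major) the quality is minor.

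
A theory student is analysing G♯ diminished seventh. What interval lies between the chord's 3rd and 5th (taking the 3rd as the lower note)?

minor 3rd

The chord tones of G♯dim7 (G♯ diminished seventh) are G♯, B, D, F.
3rd = B; 5th = D.
From B to D: 3 semitones over a third = minor.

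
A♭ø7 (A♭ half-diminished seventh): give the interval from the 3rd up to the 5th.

The chord tones of A♭ø (A♭ half-diminished seventh) are A♭–C♭–E𝄫–G♭.
So we need the interval from C♭ up to E𝄫.
From C♭ to E𝄫: 3 semitones over a third = minor.

minor third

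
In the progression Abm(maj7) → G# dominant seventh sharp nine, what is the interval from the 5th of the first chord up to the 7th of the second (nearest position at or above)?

augmented 2nd

Abm(maj7) has Eb as its 5th, and G# dominant seventh sharp nine has F# as its 7th.
Eb up to F# is 3 semitones, a half step wider than a major second, so the interval is augmented.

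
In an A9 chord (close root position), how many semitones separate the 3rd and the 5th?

3

Spelling the chord: A–C#–E–G–B.
C# to E is a minor third: 3 semitones.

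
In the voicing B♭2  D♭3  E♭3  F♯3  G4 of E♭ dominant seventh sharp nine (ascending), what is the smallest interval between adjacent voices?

major second

Adjacent intervals: B♭2→D♭3 = minor third; D♭3→E♭3 = major second; E♭3→F♯3 = augmented second; F♯3→G4 = minor ninth.
The smallest is D♭3 to E♭3, a major second (2 semitones).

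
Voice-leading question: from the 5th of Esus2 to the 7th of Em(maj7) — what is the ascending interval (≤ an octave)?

major third

Esus2 has B as its 5th, and Em(maj7) has D♯ as its 7th.
From B to D♯ is 4 semitones, exactly the major third.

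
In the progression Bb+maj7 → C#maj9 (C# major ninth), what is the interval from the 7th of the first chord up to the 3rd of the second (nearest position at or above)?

augmented 5th

The 7th of Bb+maj7 is A; the 3rd of C#maj9 (C# major ninth) is E#.
5 letter names make it a fifth; at 8 semitones (a half step wider than perfect) the quality is augmented.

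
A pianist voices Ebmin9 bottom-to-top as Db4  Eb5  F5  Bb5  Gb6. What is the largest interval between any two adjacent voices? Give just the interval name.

Adjacent intervals: Db4→Eb5 = major ninth; Eb5→F5 = major second; F5→Bb5 = perfect fourth; Bb5→Gb6 = minor sixth.
The largest is Db4 to Eb5, a major ninth (14 semitones).

M9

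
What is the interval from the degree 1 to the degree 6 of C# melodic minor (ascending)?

major sixth

C# melodic minor: C# D# E F# G# A# B#.
So we need the interval from C# up to A#.
From C# to A# is 9 semitones, exactly the major sixth.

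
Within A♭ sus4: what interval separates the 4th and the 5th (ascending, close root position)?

major second

A♭sus4: A♭-D♭-E♭.
The 4th is D♭ and the 5th is E♭.
D♭ up to E♭ spans 2 letter names and 2 semitones — a major second.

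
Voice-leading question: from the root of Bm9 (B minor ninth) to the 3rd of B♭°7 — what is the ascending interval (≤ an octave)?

diminished third

Bm9 (B minor ninth) has B as its root, and B♭°7 has D♭ as its 3rd.
From B to D♭: 2 semitones over a third = diminished.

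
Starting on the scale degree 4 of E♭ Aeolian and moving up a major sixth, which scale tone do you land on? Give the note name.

F

The scale is E♭ F G♭ A♭ B♭ C♭ D♭.
The scale degree 4 is A♭; a major sixth above that is F — scale degree 2.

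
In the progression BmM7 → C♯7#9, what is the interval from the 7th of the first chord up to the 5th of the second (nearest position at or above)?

BmM7 has A♯ as its 7th, and C♯7#9 has G♯ as its 5th.
A♯ up to G♯ is 10 semitones, a half step narrower than a major seventh, so the interval is minor.

minor seventh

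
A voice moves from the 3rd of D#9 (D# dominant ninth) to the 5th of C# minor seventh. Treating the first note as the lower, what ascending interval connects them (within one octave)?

The 3rd of D#9 (D# dominant ninth) is F##; the 5th of C# minor seventh is G#.
From F## to G#: 1 semitone over a second = minor.

m2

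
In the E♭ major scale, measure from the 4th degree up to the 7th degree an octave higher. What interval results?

augmented eleventh

E♭ major: E♭ F G A♭ B♭ C D.
The 4th degree is A♭ and the degree 7 (up an octave) is D.
A♭ up to D is 18 semitones, a half step wider than a perfect eleventh, so the interval is augmented.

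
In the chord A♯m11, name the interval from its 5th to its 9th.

perfect fifth

A♯m11: A♯, C♯, E♯, G♯, B♯, D♯.
The 5th is E♯ and the 9th is B♯.
From E♯ to B♯ is 7 semitones, exactly the perfect fifth.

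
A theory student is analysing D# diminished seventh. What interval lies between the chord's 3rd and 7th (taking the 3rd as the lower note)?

The chord tones of D# diminished seventh are D#–F#–A–C.
So we need the interval from F# up to C.
From F# to C: 6 semitones over a fifth = diminished.

diminished fifth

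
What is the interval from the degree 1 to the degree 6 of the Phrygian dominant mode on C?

minor sixth

The scale runs C Db E F G Ab Bb.
So we need the interval from C up to Ab.
C up to Ab is 8 semitones, a half step narrower than a major sixth, so the interval is minor.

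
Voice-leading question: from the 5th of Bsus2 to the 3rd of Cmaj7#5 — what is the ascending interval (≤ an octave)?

Bsus2 has F# as its 5th, and Cmaj7#5 has E as its 3rd.
7 letter names make it a seventh; at 10 semitones (a half step narrower than major) the quality is minor.

minor seventh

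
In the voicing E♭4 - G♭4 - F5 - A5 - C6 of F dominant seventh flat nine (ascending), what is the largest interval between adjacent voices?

Adjacent intervals: E♭4→G♭4 = minor third; G♭4→F5 = major seventh; F5→A5 = major third; A5→C6 = minor third.
The largest is G♭4 to F5, a major seventh (11 semitones).

major seventh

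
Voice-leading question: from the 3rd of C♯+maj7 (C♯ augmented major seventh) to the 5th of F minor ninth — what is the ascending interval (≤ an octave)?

C♯+maj7 (C♯ augmented major seventh) has E♯ as its 3rd, and F minor ninth has C as its 5th.
From E♯ to C: 7 semitones over a sixth = diminished.

d6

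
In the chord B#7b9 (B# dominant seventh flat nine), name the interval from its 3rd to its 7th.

The chord tones of B#7b9 are B# D## F## A# C#.
The 3rd is D## and the 7th is A#.
From D## to A#: 6 semitones over a fifth = diminished.

diminished 5th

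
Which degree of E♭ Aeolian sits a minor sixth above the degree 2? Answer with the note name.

The scale is E♭ F G♭ A♭ B♭ C♭ D♭.
The degree 2 is F; a minor sixth above that is D♭ — scale degree 7.

Db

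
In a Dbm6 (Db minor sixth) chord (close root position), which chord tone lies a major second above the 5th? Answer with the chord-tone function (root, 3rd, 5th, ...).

6th

Dbm6 (Db minor sixth) is spelled Db, Fb, Ab, Bb.
The 5th is Ab. A major second above Ab is Bb.
Bb is the chord's 6th.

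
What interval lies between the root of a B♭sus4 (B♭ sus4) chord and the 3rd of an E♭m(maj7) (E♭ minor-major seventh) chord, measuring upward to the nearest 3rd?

B♭sus4 (B♭ sus4) has B♭ as its root, and E♭m(maj7) (E♭ minor-major seventh) has G♭ as its 3rd.
From B♭ to G♭: 8 semitones over a sixth = minor.

m6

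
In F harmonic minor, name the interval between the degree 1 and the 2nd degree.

The scale runs F G Ab Bb C Db E.
The degree 1 is F and the scale degree 2 is G.
From F to G is 2 semitones, exactly the major second.

M2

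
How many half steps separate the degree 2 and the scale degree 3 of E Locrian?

2

The scale is E F G A Bb C D.
F up to G is a major second — 2 semitones.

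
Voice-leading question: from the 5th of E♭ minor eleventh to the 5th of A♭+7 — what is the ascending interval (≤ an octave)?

The 5th of E♭ minor eleventh is B♭; the 5th of A♭+7 is E.
From B♭ to E: 6 semitones over a fourth = augmented.

augmented 4th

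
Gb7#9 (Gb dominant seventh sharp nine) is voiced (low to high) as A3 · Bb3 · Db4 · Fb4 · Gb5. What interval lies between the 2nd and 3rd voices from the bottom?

Those voices are Bb3 and Db4.
3 letter names make it a third; at 3 semitones (a half step narrower than major) the quality is minor.

m3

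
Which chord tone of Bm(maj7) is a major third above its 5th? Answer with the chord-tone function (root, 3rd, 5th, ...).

7th

Spelling the chord: B, D, F♯, A♯.
The 5th is F♯. A major third above F♯ is A♯.
A♯ is the chord's 7th.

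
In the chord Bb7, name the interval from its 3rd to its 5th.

Bb dominant seventh: Bb-D-F-Ab.
3rd = D; 5th = F.
From D to F: 3 semitones over a third = minor.

m3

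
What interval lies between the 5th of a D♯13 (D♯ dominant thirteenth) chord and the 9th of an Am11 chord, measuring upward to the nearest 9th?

The 5th of D♯13 (D♯ dominant thirteenth) is A♯; the 9th of Am11 is B.
2 letter names make it a second; at 1 semitone (a half step narrower than major) the quality is minor.

minor second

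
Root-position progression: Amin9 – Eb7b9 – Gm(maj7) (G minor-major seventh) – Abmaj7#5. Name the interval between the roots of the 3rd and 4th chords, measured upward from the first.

minor second

The roots are G and Ab.
From G to Ab: 1 semitone over a second = minor.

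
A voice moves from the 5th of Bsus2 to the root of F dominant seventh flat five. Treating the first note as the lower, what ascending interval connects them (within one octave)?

diminished octave

Bsus2 has F# as its 5th, and F dominant seventh flat five has F as its root.
From F# to F: 11 semitones over an octave = diminished.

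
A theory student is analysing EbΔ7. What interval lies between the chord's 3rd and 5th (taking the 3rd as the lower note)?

m3

EbM7 (Eb major seventh): Eb, G, Bb, D.
That puts G below Bb.
3 letter names make it a third; at 3 semitones (a half step narrower than major) the quality is minor.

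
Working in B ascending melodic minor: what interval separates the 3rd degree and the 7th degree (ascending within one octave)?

The scale runs B C# D E F# G# A#.
That puts D below A#.
D up to A# is 8 semitones, a half step wider than a perfect fifth, so the interval is augmented.

augmented fifth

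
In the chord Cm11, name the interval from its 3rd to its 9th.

The chord tones of Cm11 are C E♭ G B♭ D F.
3rd = E♭; 9th = D.
From E♭ to D is 11 semitones, exactly the major seventh.

M7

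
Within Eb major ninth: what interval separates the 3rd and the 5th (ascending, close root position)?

Eb major ninth is spelled Eb, G, Bb, D, F.
3rd = G; 5th = Bb.
G up to Bb is 3 semitones, a half step narrower than a major third, so the interval is minor.

minor 3rd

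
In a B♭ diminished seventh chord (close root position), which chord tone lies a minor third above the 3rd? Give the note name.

Spelling the chord: B♭-D♭-F♭-A𝄫.
The 3rd is D♭. A minor third above D♭ is F♭.
F♭ is the chord's 5th.

Fb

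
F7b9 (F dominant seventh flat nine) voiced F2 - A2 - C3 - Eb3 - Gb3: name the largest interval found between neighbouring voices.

Adjacent intervals: F2→A2 = major third; A2→C3 = minor third; C3→Eb3 = minor third; Eb3→Gb3 = minor third.
The largest is F2 to A2, a major third (4 semitones).

major third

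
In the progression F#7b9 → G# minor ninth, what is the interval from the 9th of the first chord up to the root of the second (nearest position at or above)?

A1

F#7b9 has G as its 9th, and G# minor ninth has G# as its root.
From G to G#: 1 semitone over a unison = augmented.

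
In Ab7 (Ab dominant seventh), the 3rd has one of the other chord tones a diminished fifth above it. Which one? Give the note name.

Gb

The chord tones of Ab7 are Ab C Eb Gb.
The 3rd is C. A diminished fifth above C is Gb.
Gb is the chord's 7th.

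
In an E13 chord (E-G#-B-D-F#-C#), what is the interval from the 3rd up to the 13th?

perfect eleventh

That puts G# below C#.
G# up to C# spans 11 letter names and 17 semitones — a perfect eleventh.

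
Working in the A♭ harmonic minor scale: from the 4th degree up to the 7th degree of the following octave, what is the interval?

augmented 11th

Spelling the A♭ harmonic minor scale: A♭ B♭ C♭ D♭ E♭ F♭ G.
So we need the interval from D♭ up to G.
D♭ up to G is 18 semitones, a half step wider than a perfect eleventh, so the interval is augmented.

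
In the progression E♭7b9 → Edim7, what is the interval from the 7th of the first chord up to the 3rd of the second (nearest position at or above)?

The 7th of E♭7b9 is D♭; the 3rd of Edim7 is G.
From D♭ to G: 6 semitones over a fourth = augmented.

augmented fourth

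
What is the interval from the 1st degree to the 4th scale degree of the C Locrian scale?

P4

C locrian: C D♭ E♭ F G♭ A♭ B♭.
The 1st degree is C and the 4th scale degree is F.
C up to F spans 4 letter names and 5 semitones — a perfect fourth.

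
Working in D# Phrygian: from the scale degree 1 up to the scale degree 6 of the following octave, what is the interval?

minor 13th

Spelling D# Phrygian: D# E F# G# A# B C#.
Scale degree 1 = D#; scale degree 6 (up an octave) = B.
13 letter names make it a thirteenth; at 20 semitones (a half step narrower than major) the quality is minor.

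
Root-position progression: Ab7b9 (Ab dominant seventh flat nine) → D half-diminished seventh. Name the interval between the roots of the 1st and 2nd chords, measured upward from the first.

The roots are Ab and D.
4 letter names make it a fourth; at 6 semitones (a half step wider than perfect) the quality is augmented.

A4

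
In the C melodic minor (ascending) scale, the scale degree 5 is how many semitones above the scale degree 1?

The scale is C D E♭ F G A B.
C up to G is a perfect fifth — 7 semitones.

7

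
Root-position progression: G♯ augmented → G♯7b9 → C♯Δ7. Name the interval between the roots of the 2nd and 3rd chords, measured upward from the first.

The roots are G♯ and C♯.
G♯ up to C♯ spans 4 letter names and 5 semitones — a perfect fourth.

perfect fourth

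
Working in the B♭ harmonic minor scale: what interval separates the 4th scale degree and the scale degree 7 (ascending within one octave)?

augmented fourth

Spelling the B♭ harmonic minor scale: B♭ C D♭ E♭ F G♭ A.
So we need the interval from E♭ up to A.
From E♭ to A: 6 semitones over a fourth = augmented.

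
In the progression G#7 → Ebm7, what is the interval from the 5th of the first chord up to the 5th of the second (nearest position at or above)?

diminished sixth

The 5th of G#7 is D#; the 5th of Ebm7 is Bb.
D# up to Bb is 7 semitones, a whole step narrower than a major sixth, so the interval is diminished.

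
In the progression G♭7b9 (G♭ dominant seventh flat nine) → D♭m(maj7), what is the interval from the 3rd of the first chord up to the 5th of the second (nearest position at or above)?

m7

G♭7b9 (G♭ dominant seventh flat nine) has B♭ as its 3rd, and D♭m(maj7) has A♭ as its 5th.
7 letter names make it a seventh; at 10 semitones (a half step narrower than major) the quality is minor.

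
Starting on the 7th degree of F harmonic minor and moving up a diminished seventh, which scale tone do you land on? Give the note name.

Db

The scale is F G Ab Bb C Db E.
The 7th degree is E; a diminished seventh above that is Db — scale degree 6.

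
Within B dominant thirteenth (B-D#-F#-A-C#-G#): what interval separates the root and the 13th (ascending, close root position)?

major thirteenth

Root = B; 13th = G#.
B up to G# spans 13 letter names and 21 semitones — a major thirteenth.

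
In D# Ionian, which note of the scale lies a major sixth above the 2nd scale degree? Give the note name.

C##

The scale is D# E# F## G# A# B# C##.
The 2nd scale degree is E#; a major sixth above that is C## — scale degree 7.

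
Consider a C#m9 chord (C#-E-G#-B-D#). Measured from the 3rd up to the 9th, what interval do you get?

M7

3rd = E; 9th = D#.
Counting 7 letters and 11 half steps from E gives a major seventh.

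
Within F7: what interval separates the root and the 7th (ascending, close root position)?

m7

F7 (F dominant seventh): F–A–C–Eb.
Root = F; 7th = Eb.
7 letter names make it a seventh; at 10 semitones (a half step narrower than major) the quality is minor.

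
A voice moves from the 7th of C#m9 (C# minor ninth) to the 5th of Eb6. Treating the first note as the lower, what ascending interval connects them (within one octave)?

diminished octave

C#m9 (C# minor ninth) has B as its 7th, and Eb6 has Bb as its 5th.
B up to Bb is 11 semitones, a half step narrower than a perfect octave, so the interval is diminished.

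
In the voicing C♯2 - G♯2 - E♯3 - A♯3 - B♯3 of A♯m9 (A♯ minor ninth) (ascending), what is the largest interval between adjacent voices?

Adjacent intervals: C♯2→G♯2 = perfect fifth; G♯2→E♯3 = major sixth; E♯3→A♯3 = perfect fourth; A♯3→B♯3 = major second.
The largest is G♯2 to E♯3, a major sixth (9 semitones).

major sixth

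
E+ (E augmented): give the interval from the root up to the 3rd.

major third

The chord tones of Eaug are E–G♯–B♯.
Root = E; 3rd = G♯.
E up to G♯ spans 3 letter names and 4 semitones — a major third.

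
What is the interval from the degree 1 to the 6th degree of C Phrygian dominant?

The scale runs C Db E F G Ab Bb.
So we need the interval from C up to Ab.
C up to Ab is 8 semitones, a half step narrower than a major sixth, so the interval is minor.

m6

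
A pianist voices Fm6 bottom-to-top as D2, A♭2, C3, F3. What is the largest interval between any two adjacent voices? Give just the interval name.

Adjacent intervals: D2→A♭2 = diminished fifth; A♭2→C3 = major third; C3→F3 = perfect fourth.
The largest is D2 to A♭2, a diminished fifth (6 semitones).

diminished 5th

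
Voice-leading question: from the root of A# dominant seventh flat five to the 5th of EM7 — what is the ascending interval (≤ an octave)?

A# dominant seventh flat five has A# as its root, and EM7 has B as its 5th.
A# up to B is 1 semitone, a half step narrower than a major second, so the interval is minor.

minor second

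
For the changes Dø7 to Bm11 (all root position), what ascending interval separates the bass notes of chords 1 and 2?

The roots are D and B.
D up to B spans 6 letter names and 9 semitones — a major sixth.

M6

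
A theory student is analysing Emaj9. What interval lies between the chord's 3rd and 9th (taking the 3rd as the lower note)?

Emaj9 (E major ninth) is spelled E–G♯–B–D♯–F♯.
The 3rd is G♯ and the 9th is F♯.
G♯ up to F♯ is 10 semitones, a half step narrower than a major seventh, so the interval is minor.

minor 7th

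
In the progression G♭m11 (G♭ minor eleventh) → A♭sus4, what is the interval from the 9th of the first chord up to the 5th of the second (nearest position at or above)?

perfect 5th

G♭m11 (G♭ minor eleventh) has A♭ as its 9th, and A♭sus4 has E♭ as its 5th.
From A♭ to E♭ is 7 semitones, exactly the perfect fifth.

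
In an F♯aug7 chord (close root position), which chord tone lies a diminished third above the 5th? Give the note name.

E

F♯aug7 is spelled F♯, A♯, C𝄪, E.
The 5th is C𝄪. A diminished third above C𝄪 is E.
E is the chord's 7th.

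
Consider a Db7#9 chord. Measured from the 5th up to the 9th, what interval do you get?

Db7#9 (Db dominant seventh sharp nine): Db F Ab Cb E.
So we need the interval from Ab up to E.
5 letter names make it a fifth; at 8 semitones (a half step wider than perfect) the quality is augmented.

augmented fifth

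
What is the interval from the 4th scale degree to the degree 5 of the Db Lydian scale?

minor second

Db lydian: Db Eb F G Ab Bb C.
So we need the interval from G up to Ab.
G up to Ab is 1 semitone, a half step narrower than a major second, so the interval is minor.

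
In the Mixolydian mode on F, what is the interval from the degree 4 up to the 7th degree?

F mixolydian: F G A B♭ C D E♭.
The degree 4 is B♭ and the degree 7 is E♭.
B♭ up to E♭ spans 4 letter names and 5 semitones — a perfect fourth.

perfect fourth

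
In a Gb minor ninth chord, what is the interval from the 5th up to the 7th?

minor 3rd

Gbmin9 is spelled Gb, Bbb, Db, Fb, Ab.
So we need the interval from Db up to Fb.
From Db to Fb: 3 semitones over a third = minor.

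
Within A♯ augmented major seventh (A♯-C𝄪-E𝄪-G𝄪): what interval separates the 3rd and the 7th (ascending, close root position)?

P5

That puts C𝄪 below G𝄪.
C𝄪 up to G𝄪 spans 5 letter names and 7 semitones — a perfect fifth.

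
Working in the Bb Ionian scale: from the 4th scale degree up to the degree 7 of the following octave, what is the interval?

augmented eleventh

Bb major: Bb C D Eb F G A.
That puts Eb below A.
From Eb to A: 18 semitones over an eleventh = augmented.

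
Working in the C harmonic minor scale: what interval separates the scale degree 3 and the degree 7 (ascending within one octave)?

C harmonic minor: C D E♭ F G A♭ B.
Scale degree 3 = E♭; 7th degree = B.
From E♭ to B: 8 semitones over a fifth = augmented.

A5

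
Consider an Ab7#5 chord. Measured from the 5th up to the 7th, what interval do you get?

Ab7#5 (Ab augmented seventh) is spelled Ab C E Gb.
That puts E below Gb.
From E to Gb: 2 semitones over a third = diminished.

d3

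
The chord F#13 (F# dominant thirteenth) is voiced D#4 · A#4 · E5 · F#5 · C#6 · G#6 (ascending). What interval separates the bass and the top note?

perfect 18th

The outer voices are D#4 and G#6.
Counting 18 letters and 29 half steps from D# gives a perfect 18th.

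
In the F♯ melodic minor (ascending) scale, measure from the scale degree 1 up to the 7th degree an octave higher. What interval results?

F♯ melodic minor: F♯ G♯ A B C♯ D♯ E♯.
Scale degree 1 = F♯; scale degree 7 (up an octave) = E♯.
F♯ up to E♯ spans 14 letter names and 23 semitones — a major fourteenth.

major fourteenth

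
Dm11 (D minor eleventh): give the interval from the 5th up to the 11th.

minor seventh

The chord tones of Dm11 (D minor eleventh) are D F A C E G.
That puts A below G.
From A to G: 10 semitones over a seventh = minor.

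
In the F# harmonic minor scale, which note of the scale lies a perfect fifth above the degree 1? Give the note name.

C#

The scale is F# G# A B C# D E#.
The degree 1 is F#; a perfect fifth above that is C# — scale degree 5.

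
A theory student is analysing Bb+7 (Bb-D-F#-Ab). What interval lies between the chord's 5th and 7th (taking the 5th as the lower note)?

5th = F#; 7th = Ab.
F# up to Ab is 2 semitones, a whole step narrower than a major third, so the interval is diminished.

diminished 3rd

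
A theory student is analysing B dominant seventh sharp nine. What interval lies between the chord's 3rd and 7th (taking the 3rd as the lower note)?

diminished fifth

B dominant seventh sharp nine is spelled B–D#–F#–A–C##.
So we need the interval from D# up to A.
D# up to A is 6 semitones, a half step narrower than a perfect fifth, so the interval is diminished.
This 3–7 tritone is the characteristic tension at the heart of the dominant sound.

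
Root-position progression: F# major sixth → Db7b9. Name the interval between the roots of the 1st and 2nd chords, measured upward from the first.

diminished 6th

The roots are F# and Db.
6 letter names make it a sixth; at 7 semitones (a whole step narrower than major) the quality is diminished.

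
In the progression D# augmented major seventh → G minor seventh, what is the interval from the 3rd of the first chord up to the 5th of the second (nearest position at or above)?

d6

D# augmented major seventh has F## as its 3rd, and G minor seventh has D as its 5th.
6 letter names make it a sixth; at 7 semitones (a whole step narrower than major) the quality is diminished.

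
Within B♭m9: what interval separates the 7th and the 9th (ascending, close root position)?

major 3rd

B♭m9 (B♭ minor ninth) is spelled B♭, D♭, F, A♭, C.
The 7th is A♭ and the 9th is C.
A♭ up to C spans 3 letter names and 4 semitones — a major third.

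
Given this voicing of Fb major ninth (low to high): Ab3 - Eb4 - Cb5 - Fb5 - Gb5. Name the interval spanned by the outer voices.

The outer voices are Ab3 and Gb5.
From Ab to Gb: 22 semitones over a fourteenth = minor.

minor fourteenth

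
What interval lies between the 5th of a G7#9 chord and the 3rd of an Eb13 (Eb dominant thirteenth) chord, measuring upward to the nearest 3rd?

G7#9 has D as its 5th, and Eb13 (Eb dominant thirteenth) has G as its 3rd.
D up to G spans 4 letter names and 5 semitones — a perfect fourth.

perfect 4th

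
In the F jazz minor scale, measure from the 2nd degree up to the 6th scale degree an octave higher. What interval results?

F melodic minor: F G Ab Bb C D E.
So we need the interval from G up to D.
G up to D spans 12 letter names and 19 semitones — a perfect twelfth.

perfect 12th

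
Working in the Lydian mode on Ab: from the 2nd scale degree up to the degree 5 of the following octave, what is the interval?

Spelling the Lydian mode on Ab: Ab Bb C D Eb F G.
2nd scale degree = Bb; scale degree 5 (up an octave) = Eb.
Bb up to Eb spans 11 letter names and 17 semitones — a perfect eleventh.

perfect eleventh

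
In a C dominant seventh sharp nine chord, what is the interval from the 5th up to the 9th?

augmented 5th

C7#9 (C dominant seventh sharp nine) is spelled C, E, G, Bb, D#.
5th = G; 9th = D#.
G up to D# is 8 semitones, a half step wider than a perfect fifth, so the interval is augmented.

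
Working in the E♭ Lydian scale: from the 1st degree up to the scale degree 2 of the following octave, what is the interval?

M9

Spelling the E♭ Lydian scale: E♭ F G A B♭ C D.
So we need the interval from E♭ up to F.
E♭ up to F spans 9 letter names and 14 semitones — a major ninth.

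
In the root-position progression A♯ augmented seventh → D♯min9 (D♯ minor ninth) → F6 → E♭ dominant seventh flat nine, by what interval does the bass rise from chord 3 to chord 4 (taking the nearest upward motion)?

The roots are F and E♭.
From F to E♭: 10 semitones over a seventh = minor.

minor seventh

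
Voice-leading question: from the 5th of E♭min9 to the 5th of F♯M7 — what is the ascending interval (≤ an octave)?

augmented second

The 5th of E♭min9 is B♭; the 5th of F♯M7 is C♯.
From B♭ to C♯: 3 semitones over a second = augmented.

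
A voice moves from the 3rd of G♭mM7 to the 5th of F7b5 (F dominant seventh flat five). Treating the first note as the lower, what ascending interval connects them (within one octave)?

major 2nd

The 3rd of G♭mM7 is B𝄫; the 5th of F7b5 (F dominant seventh flat five) is C♭.
Counting 2 letters and 2 half steps from B𝄫 gives a major second.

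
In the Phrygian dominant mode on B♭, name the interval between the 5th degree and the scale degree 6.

B♭ phrygian dominant: B♭ C♭ D E♭ F G♭ A♭.
The 5th degree is F and the 6th scale degree is G♭.
2 letter names make it a second; at 1 semitone (a half step narrower than major) the quality is minor.

minor second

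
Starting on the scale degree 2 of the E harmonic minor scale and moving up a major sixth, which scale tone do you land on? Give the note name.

D#

The scale is E F# G A B C D#.
The scale degree 2 is F#; a major sixth above that is D# — scale degree 7.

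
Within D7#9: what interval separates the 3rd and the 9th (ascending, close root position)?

major seventh

D7#9 (D dominant seventh sharp nine): D F♯ A C E♯.
So we need the interval from F♯ up to E♯.
F♯ up to E♯ spans 7 letter names and 11 semitones — a major seventh.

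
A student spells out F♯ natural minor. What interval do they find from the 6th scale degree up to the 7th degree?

major 2nd

Spelling F♯ natural minor: F♯ G♯ A B C♯ D E.
The 6th scale degree is D and the scale degree 7 is E.
Counting 2 letters and 2 half steps from D gives a major second.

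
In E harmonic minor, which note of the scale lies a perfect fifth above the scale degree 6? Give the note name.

The scale is E F# G A B C D#.
The scale degree 6 is C; a perfect fifth above that is G — scale degree 3.

G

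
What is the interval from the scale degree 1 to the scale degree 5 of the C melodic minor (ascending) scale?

perfect fifth

C melodic minor: C D Eb F G A B.
That puts C below G.
From C to G is 7 semitones, exactly the perfect fifth.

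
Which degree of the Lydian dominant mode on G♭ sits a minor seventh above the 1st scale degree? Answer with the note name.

Fb

The scale is G♭ A♭ B♭ C D♭ E♭ F♭.
The 1st scale degree is G♭; a minor seventh above that is F♭ — scale degree 7.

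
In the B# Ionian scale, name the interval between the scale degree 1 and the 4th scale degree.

P4

Spelling the B# Ionian scale: B# C## D## E# F## G## A##.
Scale degree 1 = B#; degree 4 = E#.
From B# to E# is 5 semitones, exactly the perfect fourth.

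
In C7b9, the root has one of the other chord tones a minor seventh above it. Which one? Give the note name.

C7b9 is spelled C E G B♭ D♭.
The root is C. A minor seventh above C is B♭.
B♭ is the chord's 7th.

Bb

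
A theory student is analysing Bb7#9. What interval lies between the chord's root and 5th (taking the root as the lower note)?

Spelling the chord: Bb, D, F, Ab, C#.
That puts Bb below F.
From Bb to F is 7 semitones, exactly the perfect fifth.

P5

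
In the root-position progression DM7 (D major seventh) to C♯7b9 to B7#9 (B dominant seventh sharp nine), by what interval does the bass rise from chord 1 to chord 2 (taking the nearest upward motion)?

major seventh

The roots are D and C♯.
Counting 7 letters and 11 half steps from D gives a major seventh.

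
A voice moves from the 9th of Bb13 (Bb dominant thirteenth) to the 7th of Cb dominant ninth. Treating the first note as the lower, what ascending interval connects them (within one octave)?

diminished seventh

The 9th of Bb13 (Bb dominant thirteenth) is C; the 7th of Cb dominant ninth is Bbb.
From C to Bbb: 9 semitones over a seventh = diminished.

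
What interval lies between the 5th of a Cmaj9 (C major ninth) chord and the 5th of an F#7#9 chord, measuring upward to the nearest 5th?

Cmaj9 (C major ninth) has G as its 5th, and F#7#9 has C# as its 5th.
From G to C#: 6 semitones over a fourth = augmented.

A4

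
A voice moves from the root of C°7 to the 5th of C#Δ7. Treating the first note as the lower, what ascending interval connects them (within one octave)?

augmented fifth

C°7 has C as its root, and C#Δ7 has G# as its 5th.
C up to G# is 8 semitones, a half step wider than a perfect fifth, so the interval is augmented.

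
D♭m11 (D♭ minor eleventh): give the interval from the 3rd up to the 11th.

D♭ minor eleventh: D♭-F♭-A♭-C♭-E♭-G♭.
The 3rd is F♭ and the 11th is G♭.
Counting 9 letters and 14 half steps from F♭ gives a major ninth.

M9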